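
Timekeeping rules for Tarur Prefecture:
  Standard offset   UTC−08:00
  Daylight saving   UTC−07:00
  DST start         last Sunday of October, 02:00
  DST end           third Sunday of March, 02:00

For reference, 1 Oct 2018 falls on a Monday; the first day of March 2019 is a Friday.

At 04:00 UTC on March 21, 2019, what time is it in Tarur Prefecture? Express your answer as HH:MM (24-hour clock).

1 October 2018 is a Monday, so Sundays fall on 7, 14, 21, 28; the last is October 28.
1 March 2019 is a Friday, so the first Sunday is March 3 and the third is March 17.
At the standard offset (UTC−08:00), 04:00 UTC − 8h = 20:00 Tarur Prefecture standard time (rolling into the previous day, 20 March 2019).
Daylight saving runs 28 October 2018 – 17 March 2019; the standard-time date in Tarur Prefecture, March 20, 2019, is outside that window, so Tarur Prefecture is on standard time at UTC−08:00.
04:00 UTC − 8h = 20:00 local (rolling into the previous day, 20 March 2019).

20:00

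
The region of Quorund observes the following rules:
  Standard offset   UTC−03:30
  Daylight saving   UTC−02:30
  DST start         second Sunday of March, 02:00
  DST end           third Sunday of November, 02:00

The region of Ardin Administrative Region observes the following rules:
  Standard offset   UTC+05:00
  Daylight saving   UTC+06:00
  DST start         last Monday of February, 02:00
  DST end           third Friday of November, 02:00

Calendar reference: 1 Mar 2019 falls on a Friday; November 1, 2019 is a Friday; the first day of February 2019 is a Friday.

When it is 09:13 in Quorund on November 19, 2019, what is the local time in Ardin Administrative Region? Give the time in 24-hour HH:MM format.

1 March 2019 is a Friday, so the first Sunday is March 3 and the second is March 10.
1 November 2019 is a Friday, so the first Sunday is November 3 and the third is November 17.
November 19, 2019 does not fall between 10 March and 17 November, so daylight saving is not in effect and Quorund is at UTC−03:30.
09:13 Quorund + 3h30m = 12:43 UTC.
1 February 2019 is a Friday, so Mondays fall on 4, 11, 18, 25; the last is February 25.
1 November 2019 is a Friday, so the first Friday is November 1 and the third is November 15.
At the standard offset (UTC+05:00), 12:43 UTC + 5h = 17:43 Ardin Administrative Region standard time.
The standard-time date in Ardin Administrative Region, November 19, 2019, does not fall between 25 February and 15 November, so daylight saving is not in effect and Ardin Administrative Region is at UTC+05:00.
12:43 UTC + 5h = 17:43 Ardin Administrative Region.

17:43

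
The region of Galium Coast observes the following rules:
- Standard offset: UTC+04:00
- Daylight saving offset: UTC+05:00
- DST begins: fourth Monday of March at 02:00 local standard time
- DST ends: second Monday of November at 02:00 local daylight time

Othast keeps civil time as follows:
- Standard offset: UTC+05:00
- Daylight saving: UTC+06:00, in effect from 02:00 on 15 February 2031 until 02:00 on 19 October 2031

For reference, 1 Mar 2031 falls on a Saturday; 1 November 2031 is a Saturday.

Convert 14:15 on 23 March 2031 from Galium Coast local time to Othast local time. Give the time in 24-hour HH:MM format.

1 March 2031 is a Saturday, so the first Monday is March 3 and the fourth is March 24.
1 November 2031 is a Saturday, so the first Monday is November 3 and the second is November 10.
Daylight saving runs 24 March – 10 November; 23 March 2031 is outside that window, so Galium Coast is on standard time at UTC+04:00.
14:15 Galium Coast − 4h = 10:15 UTC.
At the standard offset (UTC+05:00), 10:15 UTC + 5h = 15:15 Othast standard time.
The standard-time date in Othast, 23 March 2031, falls between 15 February and 19 October, so daylight saving is in effect and Othast is at UTC+06:00.
10:15 UTC + 6h = 16:15 Othast.

16:15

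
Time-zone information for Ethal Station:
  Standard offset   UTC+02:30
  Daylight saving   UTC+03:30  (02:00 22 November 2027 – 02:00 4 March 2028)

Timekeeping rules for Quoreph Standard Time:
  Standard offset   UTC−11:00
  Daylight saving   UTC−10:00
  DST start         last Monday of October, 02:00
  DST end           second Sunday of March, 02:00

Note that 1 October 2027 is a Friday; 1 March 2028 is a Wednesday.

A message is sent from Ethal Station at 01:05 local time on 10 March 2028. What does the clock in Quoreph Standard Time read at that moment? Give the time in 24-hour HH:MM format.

10 March 2028 does not fall between 22 November 2027 and 4 March 2028, so daylight saving is not in effect and Ethal Station is at UTC+02:30.
01:05 Ethal Station − 2h30m = 22:35 UTC (rolling into the previous day, 9 March 2028).
1 October 2027 is a Friday, so Mondays fall on 4, 11, 18, 25; the last is October 25.
1 March 2028 is a Wednesday, so the first Sunday is March 5 and the second is March 12.
At the standard offset (UTC−11:00), 22:35 UTC − 11h = 11:35 Quoreph Standard Time standard time.
The standard-time date in Quoreph Standard Time, 9 March 2028, falls between 25 October 2027 and 12 March 2028, so daylight saving is in effect and Quoreph Standard Time is at UTC−10:00.
22:35 UTC − 10h = 12:35 Quoreph Standard Time.

12:35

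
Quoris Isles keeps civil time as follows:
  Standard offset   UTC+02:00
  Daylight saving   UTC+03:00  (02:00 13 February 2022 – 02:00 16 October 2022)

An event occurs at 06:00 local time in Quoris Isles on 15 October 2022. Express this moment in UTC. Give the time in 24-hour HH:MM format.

03:00

15 October 2022 lies within the daylight-saving period (13 February – 16 October), so Quoris Isles is on daylight time, UTC+03:00.
06:00 local − 3h = 03:00 UTC.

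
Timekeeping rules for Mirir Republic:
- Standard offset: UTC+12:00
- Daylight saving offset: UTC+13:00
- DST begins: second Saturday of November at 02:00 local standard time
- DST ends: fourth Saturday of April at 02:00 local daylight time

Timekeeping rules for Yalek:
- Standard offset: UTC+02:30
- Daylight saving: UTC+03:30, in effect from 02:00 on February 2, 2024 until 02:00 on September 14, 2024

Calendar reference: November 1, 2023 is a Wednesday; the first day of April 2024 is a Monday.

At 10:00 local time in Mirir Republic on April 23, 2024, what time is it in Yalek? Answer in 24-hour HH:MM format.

1 November 2023 is a Wednesday, so the first Saturday is November 4 and the second is November 11.
1 April 2024 is a Monday, so the first Saturday is April 6 and the fourth is April 27.
April 23, 2024 lies within the daylight-saving period (11 November 2023 – 27 April 2024), so Mirir Republic is on daylight time, UTC+13:00.
10:00 Mirir Republic − 13h = 21:00 UTC (rolling into the previous day, 22 April 2024).
At the standard offset (UTC+02:30), 21:00 UTC + 2h30m = 23:30 Yalek standard time.
The standard-time date in Yalek, April 22, 2024, falls between 2 February and 14 September, so daylight saving is in effect and Yalek is at UTC+03:30.
21:00 UTC + 3h30m = 00:30 Yalek (rolling into the next day, 23 April 2024).

00:30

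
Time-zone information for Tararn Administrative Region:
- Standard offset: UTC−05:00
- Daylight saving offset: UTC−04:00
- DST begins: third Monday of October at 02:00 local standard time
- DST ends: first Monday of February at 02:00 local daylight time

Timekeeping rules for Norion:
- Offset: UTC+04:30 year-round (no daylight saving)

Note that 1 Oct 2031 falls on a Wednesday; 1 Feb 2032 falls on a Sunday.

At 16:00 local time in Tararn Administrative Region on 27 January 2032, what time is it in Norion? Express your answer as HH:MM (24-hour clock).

00:30

1 October 2031 is a Wednesday, so the first Monday is October 6 and the third is October 20.
1 February 2032 is a Sunday, so the first Monday is February 2.
27 January 2032 lies within the daylight-saving period (20 October 2031 – 2 February 2032), so Tararn Administrative Region is on daylight time, UTC−04:00.
16:00 Tararn Administrative Region + 4h = 20:00 UTC.
Norion stays on UTC+04:30 all year.
20:00 UTC + 4h30m = 00:30 Norion (rolling into the next day, 28 January 2032).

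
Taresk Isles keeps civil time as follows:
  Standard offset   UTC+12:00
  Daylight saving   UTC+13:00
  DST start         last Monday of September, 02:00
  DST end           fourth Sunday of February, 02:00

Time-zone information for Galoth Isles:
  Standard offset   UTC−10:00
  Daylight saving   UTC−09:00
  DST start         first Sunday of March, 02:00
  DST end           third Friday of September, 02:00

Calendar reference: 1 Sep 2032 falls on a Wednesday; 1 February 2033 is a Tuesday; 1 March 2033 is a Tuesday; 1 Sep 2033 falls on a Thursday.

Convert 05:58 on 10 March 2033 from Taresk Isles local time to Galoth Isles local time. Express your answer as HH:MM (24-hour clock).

1 September 2032 is a Wednesday, so Mondays fall on 6, 13, 20, 27; the last is September 27.
1 February 2033 is a Tuesday, so the first Sunday is February 6 and the fourth is February 27.
Daylight saving runs 27 September 2032 – 27 February 2033; 10 March 2033 is outside that window, so Taresk Isles is on standard time at UTC+12:00.
05:58 Taresk Isles − 12h = 17:58 UTC (rolling into the previous day, 9 March 2033).
1 March 2033 is a Tuesday, so the first Sunday is March 6.
1 September 2033 is a Thursday, so the first Friday is September 2 and the third is September 16.
At the standard offset (UTC−10:00), 17:58 UTC − 10h = 07:58 Galoth Isles standard time.
The standard-time date in Galoth Isles, 9 March 2033, falls between 6 March and 16 September, so daylight saving is in effect and Galoth Isles is at UTC−09:00.
17:58 UTC − 9h = 08:58 Galoth Isles.

08:58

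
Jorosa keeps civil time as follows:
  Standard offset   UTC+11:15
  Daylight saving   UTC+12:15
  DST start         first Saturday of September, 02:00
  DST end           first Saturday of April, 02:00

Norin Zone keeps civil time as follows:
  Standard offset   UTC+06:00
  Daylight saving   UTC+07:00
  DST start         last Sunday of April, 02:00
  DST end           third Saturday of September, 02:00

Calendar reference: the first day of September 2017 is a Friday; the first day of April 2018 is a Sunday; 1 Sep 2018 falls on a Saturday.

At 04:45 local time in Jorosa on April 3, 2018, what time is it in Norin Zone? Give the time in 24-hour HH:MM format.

22:30

1 September 2017 is a Friday, so the first Saturday is September 2.
1 April 2018 is a Sunday, so the first Saturday is April 7.
April 3, 2018 falls between 2 September 2017 and 7 April 2018, so daylight saving is in effect and Jorosa is at UTC+12:15.
04:45 Jorosa − 12h15m = 16:30 UTC (rolling into the previous day, 2 April 2018).
1 April 2018 is a Sunday, so Sundays fall on 1, 8, 15, 22, 29; the last is April 29.
1 September 2018 is a Saturday, so the first Saturday is September 1 and the third is September 15.
At the standard offset (UTC+06:00), 16:30 UTC + 6h = 22:30 Norin Zone standard time.
The standard-time date in Norin Zone, April 2, 2018, is outside the daylight-saving period (29 April – 15 September), so Norin Zone is on standard time, UTC+06:00.
16:30 UTC + 6h = 22:30 Norin Zone.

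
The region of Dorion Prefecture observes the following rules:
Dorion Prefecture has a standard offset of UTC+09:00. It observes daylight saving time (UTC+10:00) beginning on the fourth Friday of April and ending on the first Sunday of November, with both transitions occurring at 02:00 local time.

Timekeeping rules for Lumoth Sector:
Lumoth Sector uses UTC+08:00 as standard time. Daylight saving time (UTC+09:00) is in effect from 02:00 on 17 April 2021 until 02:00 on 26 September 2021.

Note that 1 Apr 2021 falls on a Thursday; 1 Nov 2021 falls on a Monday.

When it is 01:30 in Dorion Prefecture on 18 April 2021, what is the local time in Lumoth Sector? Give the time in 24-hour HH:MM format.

1 April 2021 is a Thursday, so the first Friday is April 2 and the fourth is April 23.
1 November 2021 is a Monday, so the first Sunday is November 7.
18 April 2021 does not fall between 23 April and 7 November, so daylight saving is not in effect and Dorion Prefecture is at UTC+09:00.
01:30 Dorion Prefecture − 9h = 16:30 UTC (rolling into the previous day, 17 April 2021).
At the standard offset (UTC+08:00), 16:30 UTC + 8h = 00:30 Lumoth Sector standard time (rolling into the next day, 18 April 2021).
The standard-time date in Lumoth Sector, 18 April 2021, falls between 17 April and 26 September, so daylight saving is in effect and Lumoth Sector is at UTC+09:00.
16:30 UTC + 9h = 01:30 Lumoth Sector (rolling into the next day, 18 April 2021).

01:30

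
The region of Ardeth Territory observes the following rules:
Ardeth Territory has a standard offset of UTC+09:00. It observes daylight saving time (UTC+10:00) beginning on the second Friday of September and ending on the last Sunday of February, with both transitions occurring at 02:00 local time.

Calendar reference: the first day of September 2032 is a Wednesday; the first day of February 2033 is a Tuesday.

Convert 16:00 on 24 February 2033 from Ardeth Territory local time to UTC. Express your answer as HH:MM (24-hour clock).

06:00

1 September 2032 is a Wednesday, so the first Friday is September 3 and the second is September 10.
1 February 2033 is a Tuesday, so Sundays fall on 6, 13, 20, 27; the last is February 27.
Daylight saving runs 10 September 2032 – 27 February 2033; 24 February 2033 is inside that window, so Ardeth Territory is at UTC+10:00.
16:00 local − 10h = 06:00 UTC.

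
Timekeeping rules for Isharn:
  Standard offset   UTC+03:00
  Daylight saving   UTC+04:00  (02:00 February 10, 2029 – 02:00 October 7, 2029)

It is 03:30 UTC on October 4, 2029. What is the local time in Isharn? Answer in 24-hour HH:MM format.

07:30

At the standard offset (UTC+03:00), 03:30 UTC + 3h = 06:30 Isharn standard time.
Daylight saving runs 10 February – 7 October; the standard-time date in Isharn, October 4, 2029, is inside that window, so Isharn is at UTC+04:00.
03:30 UTC + 4h = 07:30 local.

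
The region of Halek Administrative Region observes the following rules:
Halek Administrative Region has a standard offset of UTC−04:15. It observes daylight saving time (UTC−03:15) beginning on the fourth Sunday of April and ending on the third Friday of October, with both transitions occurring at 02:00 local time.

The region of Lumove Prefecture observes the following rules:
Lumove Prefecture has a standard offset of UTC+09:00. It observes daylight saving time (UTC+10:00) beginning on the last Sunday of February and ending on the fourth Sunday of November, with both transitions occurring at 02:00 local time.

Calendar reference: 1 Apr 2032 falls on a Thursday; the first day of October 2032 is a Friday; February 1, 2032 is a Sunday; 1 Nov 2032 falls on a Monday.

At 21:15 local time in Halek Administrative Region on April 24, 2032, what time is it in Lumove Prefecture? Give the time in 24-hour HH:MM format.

11:30

1 April 2032 is a Thursday, so the first Sunday is April 4 and the fourth is April 25.
1 October 2032 is a Friday, so the first Friday is October 1 and the third is October 15.
April 24, 2032 is outside the daylight-saving period (25 April – 15 October), so Halek Administrative Region is on standard time, UTC−04:15.
21:15 Halek Administrative Region + 4h15m = 01:30 UTC (rolling into the next day, 25 April 2032).
1 February 2032 is a Sunday, so Sundays fall on 1, 8, 15, 22, 29; the last is February 29.
1 November 2032 is a Monday, so the first Sunday is November 7 and the fourth is November 28.
At the standard offset (UTC+09:00), 01:30 UTC + 9h = 10:30 Lumove Prefecture standard time.
The standard-time date in Lumove Prefecture, April 25, 2032, lies within the daylight-saving period (29 February – 28 November), so Lumove Prefecture is on daylight time, UTC+10:00.
01:30 UTC + 10h = 11:30 Lumove Prefecture.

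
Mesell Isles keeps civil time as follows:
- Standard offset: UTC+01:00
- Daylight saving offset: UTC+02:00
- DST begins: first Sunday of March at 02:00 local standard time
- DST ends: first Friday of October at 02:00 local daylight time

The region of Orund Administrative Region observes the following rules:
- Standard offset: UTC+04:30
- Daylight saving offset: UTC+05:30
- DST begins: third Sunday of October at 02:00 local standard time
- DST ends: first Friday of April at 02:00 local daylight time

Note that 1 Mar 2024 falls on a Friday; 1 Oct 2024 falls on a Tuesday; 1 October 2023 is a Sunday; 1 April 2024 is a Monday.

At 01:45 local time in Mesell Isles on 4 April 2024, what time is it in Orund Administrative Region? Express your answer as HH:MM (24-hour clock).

1 March 2024 is a Friday, so the first Sunday is March 3.
1 October 2024 is a Tuesday, so the first Friday is October 4.
4 April 2024 falls between 3 March and 4 October, so daylight saving is in effect and Mesell Isles is at UTC+02:00.
01:45 Mesell Isles − 2h = 23:45 UTC (rolling into the previous day, 3 April 2024).
1 October 2023 is a Sunday, so the first Sunday is October 1 and the third is October 15.
1 April 2024 is a Monday, so the first Friday is April 5.
At the standard offset (UTC+04:30), 23:45 UTC + 4h30m = 04:15 Orund Administrative Region standard time (rolling into the next day, 4 April 2024).
The standard-time date in Orund Administrative Region, 4 April 2024, lies within the daylight-saving period (15 October 2023 – 5 April 2024), so Orund Administrative Region is on daylight time, UTC+05:30.
23:45 UTC + 5h30m = 05:15 Orund Administrative Region (rolling into the next day, 4 April 2024).

05:15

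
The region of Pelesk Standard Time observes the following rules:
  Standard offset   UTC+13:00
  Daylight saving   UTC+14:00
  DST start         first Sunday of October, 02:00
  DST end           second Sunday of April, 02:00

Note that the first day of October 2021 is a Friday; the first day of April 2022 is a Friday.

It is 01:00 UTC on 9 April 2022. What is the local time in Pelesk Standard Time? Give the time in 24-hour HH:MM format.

15:00

1 October 2021 is a Friday, so the first Sunday is October 3.
1 April 2022 is a Friday, so the first Sunday is April 3 and the second is April 10.
At the standard offset (UTC+13:00), 01:00 UTC + 13h = 14:00 Pelesk Standard Time standard time.
Daylight saving runs 3 October 2021 – 10 April 2022; the standard-time date in Pelesk Standard Time, 9 April 2022, is inside that window, so Pelesk Standard Time is at UTC+14:00.
01:00 UTC + 14h = 15:00 local.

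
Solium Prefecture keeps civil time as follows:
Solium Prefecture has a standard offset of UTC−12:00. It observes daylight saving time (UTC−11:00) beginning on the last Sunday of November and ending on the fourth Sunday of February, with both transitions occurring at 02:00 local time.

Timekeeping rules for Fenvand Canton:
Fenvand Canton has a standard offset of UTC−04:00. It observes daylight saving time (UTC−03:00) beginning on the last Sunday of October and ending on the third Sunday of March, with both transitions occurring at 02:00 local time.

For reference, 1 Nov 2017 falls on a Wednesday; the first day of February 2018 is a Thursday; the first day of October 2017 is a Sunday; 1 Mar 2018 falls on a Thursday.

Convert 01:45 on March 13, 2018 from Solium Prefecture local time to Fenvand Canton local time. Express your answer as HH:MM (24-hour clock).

1 November 2017 is a Wednesday, so Sundays fall on 5, 12, 19, 26; the last is November 26.
1 February 2018 is a Thursday, so the first Sunday is February 4 and the fourth is February 25.
Daylight saving runs 26 November 2017 – 25 February 2018; March 13, 2018 is outside that window, so Solium Prefecture is on standard time at UTC−12:00.
01:45 Solium Prefecture + 12h = 13:45 UTC.
1 October 2017 is a Sunday, so Sundays fall on 1, 8, 15, 22, 29; the last is October 29.
1 March 2018 is a Thursday, so the first Sunday is March 4 and the third is March 18.
At the standard offset (UTC−04:00), 13:45 UTC − 4h = 09:45 Fenvand Canton standard time.
Daylight saving runs 29 October 2017 – 18 March 2018; the standard-time date in Fenvand Canton, March 13, 2018, is inside that window, so Fenvand Canton is at UTC−03:00.
13:45 UTC − 3h = 10:45 Fenvand Canton.

10:45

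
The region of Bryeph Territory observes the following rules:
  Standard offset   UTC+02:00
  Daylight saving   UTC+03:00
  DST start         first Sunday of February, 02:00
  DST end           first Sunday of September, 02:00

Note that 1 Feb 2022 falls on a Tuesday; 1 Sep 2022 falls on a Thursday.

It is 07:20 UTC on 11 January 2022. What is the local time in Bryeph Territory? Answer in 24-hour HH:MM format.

1 February 2022 is a Tuesday, so the first Sunday is February 6.
1 September 2022 is a Thursday, so the first Sunday is September 4.
At the standard offset (UTC+02:00), 07:20 UTC + 2h = 09:20 Bryeph Territory standard time.
Daylight saving runs 6 February – 4 September; the standard-time date in Bryeph Territory, 11 January 2022, is outside that window, so Bryeph Territory is on standard time at UTC+02:00.
07:20 UTC + 2h = 09:20 local.

09:20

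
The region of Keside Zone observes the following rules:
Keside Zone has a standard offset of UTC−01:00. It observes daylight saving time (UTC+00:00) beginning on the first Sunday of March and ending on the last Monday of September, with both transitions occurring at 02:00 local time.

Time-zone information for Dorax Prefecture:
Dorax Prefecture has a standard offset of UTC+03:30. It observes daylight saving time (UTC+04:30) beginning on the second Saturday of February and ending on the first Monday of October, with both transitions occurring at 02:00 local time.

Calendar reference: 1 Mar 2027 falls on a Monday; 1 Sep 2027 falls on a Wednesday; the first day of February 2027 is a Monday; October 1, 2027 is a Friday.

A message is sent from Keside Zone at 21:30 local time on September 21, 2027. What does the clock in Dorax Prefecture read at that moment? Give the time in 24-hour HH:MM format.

1 March 2027 is a Monday, so the first Sunday is March 7.
1 September 2027 is a Wednesday, so Mondays fall on 6, 13, 20, 27; the last is September 27.
September 21, 2027 lies within the daylight-saving period (7 March – 27 September), so Keside Zone is on daylight time, UTC+00:00.
21:30 Keside Zone − 0h = 21:30 UTC.
1 February 2027 is a Monday, so the first Saturday is February 6 and the second is February 13.
1 October 2027 is a Friday, so the first Monday is October 4.
At the standard offset (UTC+03:30), 21:30 UTC + 3h30m = 01:00 Dorax Prefecture standard time (rolling into the next day, 22 September 2027).
The standard-time date in Dorax Prefecture, September 22, 2027, falls between 13 February and 4 October, so daylight saving is in effect and Dorax Prefecture is at UTC+04:30.
21:30 UTC + 4h30m = 02:00 Dorax Prefecture (rolling into the next day, 22 September 2027).

02:00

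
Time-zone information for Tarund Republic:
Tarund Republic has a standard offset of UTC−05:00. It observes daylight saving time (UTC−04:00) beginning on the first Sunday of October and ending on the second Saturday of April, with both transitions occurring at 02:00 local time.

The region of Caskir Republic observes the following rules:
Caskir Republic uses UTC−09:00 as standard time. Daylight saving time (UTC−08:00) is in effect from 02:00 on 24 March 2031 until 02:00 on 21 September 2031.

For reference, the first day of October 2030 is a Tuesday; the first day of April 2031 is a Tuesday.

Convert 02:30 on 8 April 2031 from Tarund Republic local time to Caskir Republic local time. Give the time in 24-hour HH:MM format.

1 October 2030 is a Tuesday, so the first Sunday is October 6.
1 April 2031 is a Tuesday, so the first Saturday is April 5 and the second is April 12.
8 April 2031 falls between 6 October 2030 and 12 April 2031, so daylight saving is in effect and Tarund Republic is at UTC−04:00.
02:30 Tarund Republic + 4h = 06:30 UTC.
At the standard offset (UTC−09:00), 06:30 UTC − 9h = 21:30 Caskir Republic standard time (rolling into the previous day, 7 April 2031).
The standard-time date in Caskir Republic, 7 April 2031, falls between 24 March and 21 September, so daylight saving is in effect and Caskir Republic is at UTC−08:00.
06:30 UTC − 8h = 22:30 Caskir Republic (rolling into the previous day, 7 April 2031).

22:30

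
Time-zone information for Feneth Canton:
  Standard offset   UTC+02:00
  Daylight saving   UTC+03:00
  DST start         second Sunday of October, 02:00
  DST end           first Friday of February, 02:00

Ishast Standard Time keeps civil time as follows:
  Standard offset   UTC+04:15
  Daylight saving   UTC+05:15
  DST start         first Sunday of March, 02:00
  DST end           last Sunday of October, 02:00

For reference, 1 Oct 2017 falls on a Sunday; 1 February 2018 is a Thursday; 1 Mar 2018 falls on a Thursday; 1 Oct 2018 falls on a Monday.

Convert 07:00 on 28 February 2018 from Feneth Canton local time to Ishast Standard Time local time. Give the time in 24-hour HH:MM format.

1 October 2017 is a Sunday, so the first Sunday is October 1 and the second is October 8.
1 February 2018 is a Thursday, so the first Friday is February 2.
28 February 2018 is outside the daylight-saving period (8 October 2017 – 2 February 2018), so Feneth Canton is on standard time, UTC+02:00.
07:00 Feneth Canton − 2h = 05:00 UTC.
1 March 2018 is a Thursday, so the first Sunday is March 4.
1 October 2018 is a Monday, so Sundays fall on 7, 14, 21, 28; the last is October 28.
At the standard offset (UTC+04:15), 05:00 UTC + 4h15m = 09:15 Ishast Standard Time standard time.
The standard-time date in Ishast Standard Time, 28 February 2018, is outside the daylight-saving period (4 March – 28 October), so Ishast Standard Time is on standard time, UTC+04:15.
05:00 UTC + 4h15m = 09:15 Ishast Standard Time.

09:15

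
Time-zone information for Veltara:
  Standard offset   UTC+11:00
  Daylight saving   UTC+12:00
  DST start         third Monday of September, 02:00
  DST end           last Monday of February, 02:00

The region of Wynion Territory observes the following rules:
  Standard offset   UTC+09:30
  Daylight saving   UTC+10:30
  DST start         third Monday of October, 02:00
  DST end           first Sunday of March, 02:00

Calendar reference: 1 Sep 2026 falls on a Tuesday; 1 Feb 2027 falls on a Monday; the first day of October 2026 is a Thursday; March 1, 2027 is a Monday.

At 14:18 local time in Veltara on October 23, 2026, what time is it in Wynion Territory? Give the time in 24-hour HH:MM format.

1 September 2026 is a Tuesday, so the first Monday is September 7 and the third is September 21.
1 February 2027 is a Monday, so Mondays fall on 1, 8, 15, 22; the last is February 22.
Daylight saving runs 21 September 2026 – 22 February 2027; October 23, 2026 is inside that window, so Veltara is at UTC+12:00.
14:18 Veltara − 12h = 02:18 UTC.
1 October 2026 is a Thursday, so the first Monday is October 5 and the third is October 19.
1 March 2027 is a Monday, so the first Sunday is March 7.
At the standard offset (UTC+09:30), 02:18 UTC + 9h30m = 11:48 Wynion Territory standard time.
The standard-time date in Wynion Territory, October 23, 2026, falls between 19 October 2026 and 7 March 2027, so daylight saving is in effect and Wynion Territory is at UTC+10:30.
02:18 UTC + 10h30m = 12:48 Wynion Territory.

12:48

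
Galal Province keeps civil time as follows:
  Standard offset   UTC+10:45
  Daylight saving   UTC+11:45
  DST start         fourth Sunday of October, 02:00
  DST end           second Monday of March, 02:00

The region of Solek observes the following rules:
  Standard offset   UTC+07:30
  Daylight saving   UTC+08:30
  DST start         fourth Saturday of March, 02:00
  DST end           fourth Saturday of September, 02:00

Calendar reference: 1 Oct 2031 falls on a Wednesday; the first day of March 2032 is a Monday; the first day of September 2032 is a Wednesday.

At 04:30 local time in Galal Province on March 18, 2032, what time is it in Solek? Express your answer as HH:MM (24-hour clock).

01:15

1 October 2031 is a Wednesday, so the first Sunday is October 5 and the fourth is October 26.
1 March 2032 is a Monday, so the first Monday is March 1 and the second is March 8.
March 18, 2032 is outside the daylight-saving period (26 October 2031 – 8 March 2032), so Galal Province is on standard time, UTC+10:45.
04:30 Galal Province − 10h45m = 17:45 UTC (rolling into the previous day, 17 March 2032).
1 March 2032 is a Monday, so the first Saturday is March 6 and the fourth is March 27.
1 September 2032 is a Wednesday, so the first Saturday is September 4 and the fourth is September 25.
At the standard offset (UTC+07:30), 17:45 UTC + 7h30m = 01:15 Solek standard time (rolling into the next day, 18 March 2032).
The standard-time date in Solek, March 18, 2032, is outside the daylight-saving period (27 March – 25 September), so Solek is on standard time, UTC+07:30.
17:45 UTC + 7h30m = 01:15 Solek (rolling into the next day, 18 March 2032).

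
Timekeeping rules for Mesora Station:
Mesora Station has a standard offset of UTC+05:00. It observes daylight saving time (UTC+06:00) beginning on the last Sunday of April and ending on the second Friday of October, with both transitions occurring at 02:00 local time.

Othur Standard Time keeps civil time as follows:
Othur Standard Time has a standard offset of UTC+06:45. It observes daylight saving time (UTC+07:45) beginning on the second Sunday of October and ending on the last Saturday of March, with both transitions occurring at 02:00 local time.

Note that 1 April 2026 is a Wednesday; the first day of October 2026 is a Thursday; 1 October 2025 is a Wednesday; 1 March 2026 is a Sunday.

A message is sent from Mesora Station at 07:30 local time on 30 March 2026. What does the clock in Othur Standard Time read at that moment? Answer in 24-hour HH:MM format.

1 April 2026 is a Wednesday, so Sundays fall on 5, 12, 19, 26; the last is April 26.
1 October 2026 is a Thursday, so the first Friday is October 2 and the second is October 9.
30 March 2026 does not fall between 26 April and 9 October, so daylight saving is not in effect and Mesora Station is at UTC+05:00.
07:30 Mesora Station − 5h = 02:30 UTC.
1 October 2025 is a Wednesday, so the first Sunday is October 5 and the second is October 12.
1 March 2026 is a Sunday, so Saturdays fall on 7, 14, 21, 28; the last is March 28.
At the standard offset (UTC+06:45), 02:30 UTC + 6h45m = 09:15 Othur Standard Time standard time.
Daylight saving runs 12 October 2025 – 28 March 2026; the standard-time date in Othur Standard Time, 30 March 2026, is outside that window, so Othur Standard Time is on standard time at UTC+06:45.
02:30 UTC + 6h45m = 09:15 Othur Standard Time.

09:15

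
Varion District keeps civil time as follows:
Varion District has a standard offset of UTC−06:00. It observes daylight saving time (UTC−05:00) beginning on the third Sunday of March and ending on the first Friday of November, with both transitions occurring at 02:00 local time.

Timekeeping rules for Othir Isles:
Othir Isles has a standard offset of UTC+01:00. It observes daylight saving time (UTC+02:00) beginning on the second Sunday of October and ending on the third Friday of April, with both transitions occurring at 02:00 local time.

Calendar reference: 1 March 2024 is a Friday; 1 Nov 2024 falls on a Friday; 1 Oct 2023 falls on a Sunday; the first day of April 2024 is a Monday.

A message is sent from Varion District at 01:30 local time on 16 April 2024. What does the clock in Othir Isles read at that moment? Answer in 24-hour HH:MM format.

08:30

1 March 2024 is a Friday, so the first Sunday is March 3 and the third is March 17.
1 November 2024 is a Friday, so the first Friday is November 1.
16 April 2024 falls between 17 March and 1 November, so daylight saving is in effect and Varion District is at UTC−05:00.
01:30 Varion District + 5h = 06:30 UTC.
1 October 2023 is a Sunday, so the first Sunday is October 1 and the second is October 8.
1 April 2024 is a Monday, so the first Friday is April 5 and the third is April 19.
At the standard offset (UTC+01:00), 06:30 UTC + 1h = 07:30 Othir Isles standard time.
The standard-time date in Othir Isles, 16 April 2024, lies within the daylight-saving period (8 October 2023 – 19 April 2024), so Othir Isles is on daylight time, UTC+02:00.
06:30 UTC + 2h = 08:30 Othir Isles.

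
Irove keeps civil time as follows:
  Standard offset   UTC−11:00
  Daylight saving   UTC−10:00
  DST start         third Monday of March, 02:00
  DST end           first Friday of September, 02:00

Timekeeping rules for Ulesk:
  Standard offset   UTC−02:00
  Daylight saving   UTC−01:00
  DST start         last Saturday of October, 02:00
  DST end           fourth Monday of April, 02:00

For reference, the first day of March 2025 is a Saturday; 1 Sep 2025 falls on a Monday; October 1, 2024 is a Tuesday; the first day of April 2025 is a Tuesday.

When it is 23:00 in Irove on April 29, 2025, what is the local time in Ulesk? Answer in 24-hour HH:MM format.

1 March 2025 is a Saturday, so the first Monday is March 3 and the third is March 17.
1 September 2025 is a Monday, so the first Friday is September 5.
April 29, 2025 falls between 17 March and 5 September, so daylight saving is in effect and Irove is at UTC−10:00.
23:00 Irove + 10h = 09:00 UTC (rolling into the next day, 30 April 2025).
1 October 2024 is a Tuesday, so Saturdays fall on 5, 12, 19, 26; the last is October 26.
1 April 2025 is a Tuesday, so the first Monday is April 7 and the fourth is April 28.
At the standard offset (UTC−02:00), 09:00 UTC − 2h = 07:00 Ulesk standard time.
The standard-time date in Ulesk, April 30, 2025, does not fall between 26 October 2024 and 28 April 2025, so daylight saving is not in effect and Ulesk is at UTC−02:00.
09:00 UTC − 2h = 07:00 Ulesk.

07:00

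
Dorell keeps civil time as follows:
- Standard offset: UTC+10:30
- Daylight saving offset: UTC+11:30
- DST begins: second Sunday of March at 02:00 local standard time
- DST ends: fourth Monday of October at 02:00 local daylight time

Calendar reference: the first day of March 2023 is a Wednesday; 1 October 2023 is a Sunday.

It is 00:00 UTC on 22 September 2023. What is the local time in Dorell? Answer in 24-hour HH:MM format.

1 March 2023 is a Wednesday, so the first Sunday is March 5 and the second is March 12.
1 October 2023 is a Sunday, so the first Monday is October 2 and the fourth is October 23.
At the standard offset (UTC+10:30), 00:00 UTC + 10h30m = 10:30 Dorell standard time.
The standard-time date in Dorell, 22 September 2023, falls between 12 March and 23 October, so daylight saving is in effect and Dorell is at UTC+11:30.
00:00 UTC + 11h30m = 11:30 local.

11:30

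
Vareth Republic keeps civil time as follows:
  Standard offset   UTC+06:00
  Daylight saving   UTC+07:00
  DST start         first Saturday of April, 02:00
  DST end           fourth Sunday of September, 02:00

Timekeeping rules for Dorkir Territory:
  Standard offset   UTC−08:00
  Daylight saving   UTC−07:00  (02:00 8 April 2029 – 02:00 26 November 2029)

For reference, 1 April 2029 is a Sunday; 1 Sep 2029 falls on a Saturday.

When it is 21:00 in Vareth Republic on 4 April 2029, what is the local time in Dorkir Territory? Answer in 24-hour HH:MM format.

07:00

1 April 2029 is a Sunday, so the first Saturday is April 7.
1 September 2029 is a Saturday, so the first Sunday is September 2 and the fourth is September 23.
4 April 2029 does not fall between 7 April and 23 September, so daylight saving is not in effect and Vareth Republic is at UTC+06:00.
21:00 Vareth Republic − 6h = 15:00 UTC.
At the standard offset (UTC−08:00), 15:00 UTC − 8h = 07:00 Dorkir Territory standard time.
Daylight saving runs 8 April – 26 November; the standard-time date in Dorkir Territory, 4 April 2029, is outside that window, so Dorkir Territory is on standard time at UTC−08:00.
15:00 UTC − 8h = 07:00 Dorkir Territory.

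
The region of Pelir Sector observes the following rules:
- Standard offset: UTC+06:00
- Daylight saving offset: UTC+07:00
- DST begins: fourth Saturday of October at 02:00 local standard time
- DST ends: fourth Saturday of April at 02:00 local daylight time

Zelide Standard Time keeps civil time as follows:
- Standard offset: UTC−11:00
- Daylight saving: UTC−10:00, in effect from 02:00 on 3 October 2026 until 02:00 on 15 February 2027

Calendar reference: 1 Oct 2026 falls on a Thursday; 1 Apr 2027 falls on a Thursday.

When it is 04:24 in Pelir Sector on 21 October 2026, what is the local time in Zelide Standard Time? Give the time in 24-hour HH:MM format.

12:24

1 October 2026 is a Thursday, so the first Saturday is October 3 and the fourth is October 24.
1 April 2027 is a Thursday, so the first Saturday is April 3 and the fourth is April 24.
21 October 2026 is outside the daylight-saving period (24 October 2026 – 24 April 2027), so Pelir Sector is on standard time, UTC+06:00.
04:24 Pelir Sector − 6h = 22:24 UTC (rolling into the previous day, 20 October 2026).
At the standard offset (UTC−11:00), 22:24 UTC − 11h = 11:24 Zelide Standard Time standard time.
Daylight saving runs 3 October 2026 – 15 February 2027; the standard-time date in Zelide Standard Time, 20 October 2026, is inside that window, so Zelide Standard Time is at UTC−10:00.
22:24 UTC − 10h = 12:24 Zelide Standard Time.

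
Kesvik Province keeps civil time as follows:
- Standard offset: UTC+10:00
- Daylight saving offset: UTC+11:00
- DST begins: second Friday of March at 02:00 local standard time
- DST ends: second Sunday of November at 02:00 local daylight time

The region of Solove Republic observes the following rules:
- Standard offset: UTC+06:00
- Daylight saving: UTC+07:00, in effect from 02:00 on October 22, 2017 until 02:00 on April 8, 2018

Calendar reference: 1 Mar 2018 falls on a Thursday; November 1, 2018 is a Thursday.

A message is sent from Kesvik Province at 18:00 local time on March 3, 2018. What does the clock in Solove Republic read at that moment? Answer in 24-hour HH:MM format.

15:00

1 March 2018 is a Thursday, so the first Friday is March 2 and the second is March 9.
1 November 2018 is a Thursday, so the first Sunday is November 4 and the second is November 11.
Daylight saving runs 9 March – 11 November; March 3, 2018 is outside that window, so Kesvik Province is on standard time at UTC+10:00.
18:00 Kesvik Province − 10h = 08:00 UTC.
At the standard offset (UTC+06:00), 08:00 UTC + 6h = 14:00 Solove Republic standard time.
Daylight saving runs 22 October 2017 – 8 April 2018; the standard-time date in Solove Republic, March 3, 2018, is inside that window, so Solove Republic is at UTC+07:00.
08:00 UTC + 7h = 15:00 Solove Republic.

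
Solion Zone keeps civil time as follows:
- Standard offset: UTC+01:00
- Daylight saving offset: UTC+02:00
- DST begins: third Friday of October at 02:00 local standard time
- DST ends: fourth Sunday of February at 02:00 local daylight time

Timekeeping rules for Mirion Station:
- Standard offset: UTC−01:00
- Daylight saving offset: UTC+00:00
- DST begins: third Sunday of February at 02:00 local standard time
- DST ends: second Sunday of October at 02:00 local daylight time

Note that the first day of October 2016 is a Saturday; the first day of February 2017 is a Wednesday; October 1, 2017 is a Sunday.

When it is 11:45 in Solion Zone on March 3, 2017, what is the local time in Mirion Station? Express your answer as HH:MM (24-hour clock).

1 October 2016 is a Saturday, so the first Friday is October 7 and the third is October 21.
1 February 2017 is a Wednesday, so the first Sunday is February 5 and the fourth is February 26.
March 3, 2017 is outside the daylight-saving period (21 October 2016 – 26 February 2017), so Solion Zone is on standard time, UTC+01:00.
11:45 Solion Zone − 1h = 10:45 UTC.
1 February 2017 is a Wednesday, so the first Sunday is February 5 and the third is February 19.
1 October 2017 is a Sunday, so the first Sunday is October 1 and the second is October 8.
At the standard offset (UTC−01:00), 10:45 UTC − 1h = 09:45 Mirion Station standard time.
The standard-time date in Mirion Station, March 3, 2017, falls between 19 February and 8 October, so daylight saving is in effect and Mirion Station is at UTC+00:00.
10:45 UTC + 0h = 10:45 Mirion Station.

10:45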